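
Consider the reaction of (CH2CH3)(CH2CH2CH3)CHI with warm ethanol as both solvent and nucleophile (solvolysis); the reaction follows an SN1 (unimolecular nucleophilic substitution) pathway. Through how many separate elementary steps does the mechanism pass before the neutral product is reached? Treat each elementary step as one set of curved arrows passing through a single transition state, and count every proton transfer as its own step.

3

Step 1: Ionisation: the C–I σ-bond cleaves heterolytically; both bonding electrons depart with I⁻, leaving a secondary carbocation at the α-carbon.
(No 1,2-shift: no single shift to an adjacent carbon would give a more stable cation.)
Step 2: Nucleophilic capture: the oxygen of CH3CH2OH bonds to the cationic carbon, producing an oxonium-ion intermediate.
Step 3: A second solvent molecule removes the proton on oxygen, giving the neutral ether product.
Total: 3 elementary steps.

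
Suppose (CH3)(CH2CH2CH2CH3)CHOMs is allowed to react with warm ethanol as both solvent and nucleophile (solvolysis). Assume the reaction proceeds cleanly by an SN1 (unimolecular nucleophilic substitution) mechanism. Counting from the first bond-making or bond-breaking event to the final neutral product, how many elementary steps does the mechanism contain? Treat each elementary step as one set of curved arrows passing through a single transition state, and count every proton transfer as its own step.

3

Step 1: Ionisation: the C–O σ-bond cleaves heterolytically; both bonding electrons depart with MsO⁻, leaving a secondary carbocation at the α-carbon.
(No 1,2-shift: no single shift to an adjacent carbon would give a more stable cation.)
Step 2: Nucleophilic capture: the oxygen of CH3CH2OH bonds to the cationic carbon, producing an oxonium-ion intermediate.
Step 3: Proton transfer from the O–H of the oxonium ion to a solvent molecule delivers the neutral ether.
Total: 3 elementary steps.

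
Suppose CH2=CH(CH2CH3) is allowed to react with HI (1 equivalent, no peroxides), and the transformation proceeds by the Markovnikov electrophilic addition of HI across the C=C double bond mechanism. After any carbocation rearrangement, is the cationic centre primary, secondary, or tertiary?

secondary

Step 1: The π electrons of the C=C bond attack a proton of HI; Markovnikov addition places the new C–H on the less-substituted alkene carbon, so the positive charge ends up on the more-substituted carbon — a secondary carbocation. The H–I bond breaks heterolytically, releasing I⁻.
No single 1,2-shift to an adjacent carbon would give a more-substituted cation, so no rearrangement occurs.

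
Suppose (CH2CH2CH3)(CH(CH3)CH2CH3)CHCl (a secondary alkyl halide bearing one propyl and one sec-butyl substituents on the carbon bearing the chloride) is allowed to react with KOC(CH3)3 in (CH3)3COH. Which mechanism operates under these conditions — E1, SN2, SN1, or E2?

Conditions: a strong/bulky base with a secondary substrate bearing a β-hydrogen.
These conditions are the textbook signature of the E2 pathway.
A strong (often hindered) base removes a β-H in concert with loss of the leaving group — bimolecular elimination.

E2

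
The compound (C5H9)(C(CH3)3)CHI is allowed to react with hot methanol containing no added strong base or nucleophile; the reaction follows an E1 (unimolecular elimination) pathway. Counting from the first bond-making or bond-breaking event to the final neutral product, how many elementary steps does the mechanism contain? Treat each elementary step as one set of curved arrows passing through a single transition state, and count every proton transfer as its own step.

3

Step 1: Unassisted departure of I⁻ (taking the C–I bonding pair) generates a secondary carbocation.
Step 2: A 1,2-hydride shift from the adjacent cyclopentyl carbon moves the positive charge from the secondary centre to an adjacent carbon, generating a more stable tertiary carbocation.
Step 3: A weak base (a methanol molecule from the solvent) removes a proton from a carbon adjacent to the cationic centre; the electrons of that C–H bond become the new π(C=C) bond, giving the alkene.
Total: 3 elementary steps.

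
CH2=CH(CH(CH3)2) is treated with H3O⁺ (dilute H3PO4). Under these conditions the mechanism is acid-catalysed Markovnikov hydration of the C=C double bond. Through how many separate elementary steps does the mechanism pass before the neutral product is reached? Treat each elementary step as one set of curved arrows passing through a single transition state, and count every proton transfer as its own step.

Step 1: Protonation of the alkene by H3O⁺: the π bond acts as the nucleophile and picks up H⁺, giving the more stable (Markovnikov) secondary carbocation. H2O is released.
Step 2: Carbocation rearrangement: a 1,2-hydride shift from the adjacent isopropyl carbon converts the initially-formed secondary cation into the more stable tertiary cation.
Step 3: Nucleophilic capture of the cation by H2O produces the protonated alcohol (an oxonium ion).
Step 4: H2O removes a proton from the oxonium oxygen, regenerating H3O⁺ and giving the neutral alcohol.
Total: 4 elementary steps.

4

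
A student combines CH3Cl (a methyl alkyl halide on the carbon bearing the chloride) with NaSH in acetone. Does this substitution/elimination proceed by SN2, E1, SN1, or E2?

SN2

Conditions: a methyl substrate with a strong nucleophile in the polar aprotic solvent acetone.
These conditions are the textbook signature of the SN2 pathway.
An unhindered substrate with a strong nucleophile in a polar aprotic solvent favours one-step backside displacement.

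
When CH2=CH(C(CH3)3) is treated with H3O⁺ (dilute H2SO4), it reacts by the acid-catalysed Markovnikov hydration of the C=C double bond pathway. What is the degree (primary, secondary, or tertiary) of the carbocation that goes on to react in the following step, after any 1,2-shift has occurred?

tertiary

Step 1: Protonation of the alkene by H3O⁺: the π bond acts as the nucleophile and picks up H⁺, giving the more stable (Markovnikov) secondary carbocation. H2O is released.
Step 2: A 1,2-methyl shift from the adjacent tert-butyl carbon moves the positive charge from the secondary centre to an adjacent carbon, generating a more stable tertiary carbocation.
The cation rearranges from secondary to tertiary via a 1,2-methyl shift from the adjacent tert-butyl carbon; the tertiary cation is what reacts next.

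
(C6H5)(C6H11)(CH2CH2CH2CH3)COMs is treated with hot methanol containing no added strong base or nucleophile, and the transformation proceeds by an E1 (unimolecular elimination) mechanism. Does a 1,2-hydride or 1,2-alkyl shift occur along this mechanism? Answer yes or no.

no

The first-formed carbocation is tertiary.
No single 1,2-shift to an adjacent carbon would produce a more-substituted cation than the one already present, so no rearrangement occurs.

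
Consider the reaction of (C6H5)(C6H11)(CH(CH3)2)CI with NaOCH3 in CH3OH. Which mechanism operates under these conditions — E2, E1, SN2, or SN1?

E2

Conditions: a strong base with a tertiary substrate bearing a β-hydrogen.
These conditions are the textbook signature of the E2 pathway.
A strong (often hindered) base removes a β-H in concert with loss of the leaving group — bimolecular elimination.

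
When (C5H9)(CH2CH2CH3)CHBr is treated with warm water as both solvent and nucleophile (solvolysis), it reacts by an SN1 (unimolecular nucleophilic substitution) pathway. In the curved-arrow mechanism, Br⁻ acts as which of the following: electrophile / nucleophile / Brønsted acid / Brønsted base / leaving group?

Step 1: The C–Br bond breaks with both electrons going to the bromide; Br⁻ leaves and a secondary carbocation remains.
Br⁻ departs with both electrons of the breaking σ-bond — that is the definition of a leaving group.

leaving group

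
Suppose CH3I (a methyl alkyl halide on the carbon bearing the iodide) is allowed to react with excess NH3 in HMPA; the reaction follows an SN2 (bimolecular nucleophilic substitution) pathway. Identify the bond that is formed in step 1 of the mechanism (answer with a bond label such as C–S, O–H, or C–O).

Step 1: A lone pair on the N of NH3 attacks the α-carbon from the back side while the C–I bond breaks; both bonding electrons leave with I⁻. The product of this concerted step is an alkylammonium ion.
The bond formed in this step is the C–N bond.

C–N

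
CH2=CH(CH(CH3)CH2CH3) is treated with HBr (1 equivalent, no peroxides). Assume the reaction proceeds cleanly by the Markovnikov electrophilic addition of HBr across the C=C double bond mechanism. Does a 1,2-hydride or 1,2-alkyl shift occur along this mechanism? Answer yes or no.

The first-formed carbocation is secondary.
The adjacent sec-butyl carbon already bears 2 other carbon substituents and has a hydrogen to migrate; after a 1,2-hydride shift from that carbon the positive charge sits on a tertiary centre.
Tertiary is more stable than secondary, so the shift occurs.

yes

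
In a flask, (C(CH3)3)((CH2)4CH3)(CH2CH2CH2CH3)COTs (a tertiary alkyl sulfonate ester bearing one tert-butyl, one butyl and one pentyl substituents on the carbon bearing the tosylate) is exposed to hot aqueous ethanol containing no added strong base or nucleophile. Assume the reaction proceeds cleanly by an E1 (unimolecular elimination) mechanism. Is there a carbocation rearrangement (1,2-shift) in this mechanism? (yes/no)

no

The first-formed carbocation is tertiary.
No single 1,2-shift to an adjacent carbon would produce a more-substituted cation than the one already present, so no rearrangement occurs.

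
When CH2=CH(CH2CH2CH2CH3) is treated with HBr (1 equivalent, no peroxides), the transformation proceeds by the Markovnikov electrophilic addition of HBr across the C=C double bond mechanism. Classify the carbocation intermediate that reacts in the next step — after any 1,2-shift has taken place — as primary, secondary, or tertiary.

Step 1: The π electrons of the C=C bond attack a proton of HBr; Markovnikov addition places the new C–H on the less-substituted alkene carbon, so the positive charge ends up on the more-substituted carbon — a secondary carbocation. The H–Br bond breaks heterolytically, releasing Br⁻.
No single 1,2-shift to an adjacent carbon would give a more-substituted cation, so no rearrangement occurs.

secondary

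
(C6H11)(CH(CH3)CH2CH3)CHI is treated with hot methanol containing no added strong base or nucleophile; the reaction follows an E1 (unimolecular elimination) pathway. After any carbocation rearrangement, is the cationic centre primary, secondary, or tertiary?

tertiary

Step 1: The C–I bond breaks with both electrons going to the iodide; I⁻ leaves and a secondary carbocation remains.
Step 2: A hydride (H with its bonding pair) migrates from the adjacent cyclohexyl carbon to the cationic centre — a 1,2-hydride shift — upgrading the secondary cation to a tertiary one.
The cation rearranges from secondary to tertiary via a 1,2-hydride shift from the adjacent cyclohexyl carbon; the tertiary cation is what reacts next.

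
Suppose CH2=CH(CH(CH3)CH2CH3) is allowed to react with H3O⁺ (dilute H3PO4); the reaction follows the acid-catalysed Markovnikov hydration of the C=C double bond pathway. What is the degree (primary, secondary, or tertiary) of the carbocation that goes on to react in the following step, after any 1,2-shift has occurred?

Step 1: Protonation of the alkene by H3O⁺: the π bond acts as the nucleophile and picks up H⁺, giving the more stable (Markovnikov) secondary carbocation. H2O is released.
Step 2: A hydride (H with its bonding pair) migrates from the adjacent sec-butyl carbon to the cationic centre — a 1,2-hydride shift — upgrading the secondary cation to a tertiary one.
The cation rearranges from secondary to tertiary via a 1,2-hydride shift from the adjacent sec-butyl carbon; the tertiary cation is what reacts next.

tertiary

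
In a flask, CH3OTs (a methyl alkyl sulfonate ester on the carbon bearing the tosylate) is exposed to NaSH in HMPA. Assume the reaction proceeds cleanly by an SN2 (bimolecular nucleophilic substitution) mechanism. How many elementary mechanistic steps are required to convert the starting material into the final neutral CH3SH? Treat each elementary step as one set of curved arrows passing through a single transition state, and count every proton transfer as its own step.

Step 1: HS⁻ attacks the back face of the α-carbon while TsO⁻ departs with the C–O bonding pair — a single concerted displacement through a pentacoordinate transition state.
Total: 1 elementary step.

1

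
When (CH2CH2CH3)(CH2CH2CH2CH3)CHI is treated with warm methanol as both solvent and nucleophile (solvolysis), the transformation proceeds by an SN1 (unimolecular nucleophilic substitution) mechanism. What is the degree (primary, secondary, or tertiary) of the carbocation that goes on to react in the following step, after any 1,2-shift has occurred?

secondary

Step 1: The C–I bond breaks with both electrons going to the iodide; I⁻ leaves and a secondary carbocation remains.
No single 1,2-shift to an adjacent carbon would give a more-substituted cation, so no rearrangement occurs.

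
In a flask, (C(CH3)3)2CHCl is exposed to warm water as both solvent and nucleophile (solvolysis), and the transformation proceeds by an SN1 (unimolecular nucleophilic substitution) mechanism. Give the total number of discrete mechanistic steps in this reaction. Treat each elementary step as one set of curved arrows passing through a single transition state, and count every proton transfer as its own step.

4

Step 1: Ionisation: the C–Cl σ-bond cleaves heterolytically; both bonding electrons depart with Cl⁻, leaving a secondary carbocation at the α-carbon.
Step 2: A methyl group with its bonding pair migrates from the adjacent tert-butyl carbon to the cationic centre — a 1,2-methyl shift — upgrading the secondary cation to a tertiary one.
Step 3: H2O donates an oxygen lone pair into the empty p orbital of the cation, giving a protonated alcohol (an oxonium ion).
Step 4: A second solvent molecule removes the proton on oxygen, giving the neutral alcohol product.
Total: 4 elementary steps.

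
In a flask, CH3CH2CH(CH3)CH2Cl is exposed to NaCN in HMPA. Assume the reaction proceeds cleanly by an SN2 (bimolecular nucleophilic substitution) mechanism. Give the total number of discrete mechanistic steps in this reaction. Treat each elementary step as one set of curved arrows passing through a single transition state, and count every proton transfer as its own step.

Step 1: Backside attack by CN⁻ on the carbon bearing the chloride: the new C–C bond forms as the C–Cl bond breaks, with Walden inversion at carbon.
Total: 1 elementary step.

1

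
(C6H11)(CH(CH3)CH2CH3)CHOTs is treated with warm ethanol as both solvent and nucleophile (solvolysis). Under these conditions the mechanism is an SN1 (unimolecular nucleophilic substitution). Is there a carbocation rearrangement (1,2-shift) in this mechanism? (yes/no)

yes

The first-formed carbocation is secondary.
The adjacent sec-butyl carbon already bears 2 other carbon substituents and has a hydrogen to migrate; after a 1,2-hydride shift from that carbon the positive charge sits on a tertiary centre.
Tertiary is more stable than secondary, so the shift occurs.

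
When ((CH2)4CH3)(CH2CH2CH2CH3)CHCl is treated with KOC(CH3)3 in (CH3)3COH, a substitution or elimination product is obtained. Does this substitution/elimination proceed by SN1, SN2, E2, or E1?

E2

Conditions: a strong/bulky base with a secondary substrate bearing a β-hydrogen.
These conditions are the textbook signature of the E2 pathway.
A strong (often hindered) base removes a β-H in concert with loss of the leaving group — bimolecular elimination.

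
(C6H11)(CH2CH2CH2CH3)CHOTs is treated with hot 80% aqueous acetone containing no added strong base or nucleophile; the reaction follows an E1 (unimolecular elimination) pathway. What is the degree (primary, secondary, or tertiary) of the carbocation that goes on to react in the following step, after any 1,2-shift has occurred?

tertiary

Step 1: Unassisted departure of TsO⁻ (taking the C–O bonding pair) generates a secondary carbocation.
Step 2: A 1,2-hydride shift from the adjacent cyclohexyl carbon moves the positive charge from the secondary centre to an adjacent carbon, generating a more stable tertiary carbocation.
The cation rearranges from secondary to tertiary via a 1,2-hydride shift from the adjacent cyclohexyl carbon; the tertiary cation is what reacts next.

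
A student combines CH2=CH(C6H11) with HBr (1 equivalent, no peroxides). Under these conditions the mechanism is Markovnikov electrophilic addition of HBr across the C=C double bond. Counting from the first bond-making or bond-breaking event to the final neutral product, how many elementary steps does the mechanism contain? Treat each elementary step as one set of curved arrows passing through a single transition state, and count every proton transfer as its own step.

Step 1: Protonation of the alkene by HBr: the π bond acts as the nucleophile and picks up H⁺, giving the more stable (Markovnikov) secondary carbocation. The H–Br bond breaks heterolytically, releasing Br⁻.
Step 2: A hydride (H with its bonding pair) migrates from the adjacent cyclohexyl carbon to the cationic centre — a 1,2-hydride shift — upgrading the secondary cation to a tertiary one.
Step 3: Br⁻ captures the cation: a lone pair on Br⁻ fills the empty p orbital, producing the alkyl halide product.
Total: 3 elementary steps.

3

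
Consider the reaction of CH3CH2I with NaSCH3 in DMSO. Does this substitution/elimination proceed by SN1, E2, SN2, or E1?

SN2

Conditions: a primary substrate with a strong nucleophile in the polar aprotic solvent DMSO.
These conditions are the textbook signature of the SN2 pathway.
An unhindered substrate with a strong nucleophile in a polar aprotic solvent favours one-step backside displacement.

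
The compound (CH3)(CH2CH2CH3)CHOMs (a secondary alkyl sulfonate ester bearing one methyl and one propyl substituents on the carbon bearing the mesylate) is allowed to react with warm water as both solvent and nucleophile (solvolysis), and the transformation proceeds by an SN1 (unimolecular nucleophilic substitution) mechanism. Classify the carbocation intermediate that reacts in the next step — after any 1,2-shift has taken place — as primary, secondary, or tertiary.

secondary

Step 1: Ionisation: the C–O σ-bond cleaves heterolytically; both bonding electrons depart with MsO⁻, leaving a secondary carbocation at the α-carbon.
No single 1,2-shift to an adjacent carbon would give a more-substituted cation, so no rearrangement occurs.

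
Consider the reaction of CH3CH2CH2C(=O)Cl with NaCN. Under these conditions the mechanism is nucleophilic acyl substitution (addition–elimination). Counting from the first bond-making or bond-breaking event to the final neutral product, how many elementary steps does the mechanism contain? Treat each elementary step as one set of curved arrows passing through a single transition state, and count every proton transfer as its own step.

Step 1: Nucleophilic addition of CN⁻ to the acyl carbon breaks the π(C=O) bond and yields a tetrahedral, anionic intermediate.
Step 2: An oxygen lone pair re-forms the C=O π bond as the C–Cl σ-bond breaks; Cl⁻ is expelled.
Total: 2 elementary steps.

2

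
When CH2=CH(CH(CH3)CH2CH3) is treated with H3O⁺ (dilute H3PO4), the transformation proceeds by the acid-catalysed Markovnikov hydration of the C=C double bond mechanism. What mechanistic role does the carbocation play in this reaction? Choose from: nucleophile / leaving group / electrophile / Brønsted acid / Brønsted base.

electrophile

Step 3: A lone pair on the oxygen of H2O attacks the carbocation, forming a C–O bond and an oxonium ion (a protonated alcohol).
The carbocation accepts an electron pair into an empty or π* orbital — it is the electrophile.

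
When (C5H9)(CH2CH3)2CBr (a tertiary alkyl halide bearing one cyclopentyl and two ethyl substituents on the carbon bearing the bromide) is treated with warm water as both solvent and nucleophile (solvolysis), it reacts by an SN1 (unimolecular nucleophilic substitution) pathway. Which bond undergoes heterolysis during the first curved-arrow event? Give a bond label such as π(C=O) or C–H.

C–Br

Step 1: Rate-determining heterolysis of the C–Br bond gives Br⁻ and a tertiary carbocation.
The bond broken in this step is the C–Br bond.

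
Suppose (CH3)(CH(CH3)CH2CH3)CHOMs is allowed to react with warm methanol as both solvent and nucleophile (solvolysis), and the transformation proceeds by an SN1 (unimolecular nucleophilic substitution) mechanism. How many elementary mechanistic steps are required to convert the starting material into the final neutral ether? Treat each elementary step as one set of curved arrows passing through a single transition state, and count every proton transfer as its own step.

Step 1: Unassisted departure of MsO⁻ (taking the C–O bonding pair) generates a secondary carbocation.
Step 2: A hydride (H with its bonding pair) migrates from the adjacent sec-butyl carbon to the cationic centre — a 1,2-hydride shift — upgrading the secondary cation to a tertiary one.
Step 3: A lone pair on the oxygen of CH3OH attacks the carbocation, forming a new C–O σ-bond and an oxonium ion.
Step 4: A second solvent molecule removes the proton on oxygen, giving the neutral ether product.
Total: 4 elementary steps.

4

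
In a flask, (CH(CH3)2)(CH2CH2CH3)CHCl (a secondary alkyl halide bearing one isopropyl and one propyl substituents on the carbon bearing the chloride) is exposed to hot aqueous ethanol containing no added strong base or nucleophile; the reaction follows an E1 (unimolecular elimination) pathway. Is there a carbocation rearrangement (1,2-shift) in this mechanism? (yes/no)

The first-formed carbocation is secondary.
The adjacent isopropyl carbon already bears 2 other carbon substituents and has a hydrogen to migrate; after a 1,2-hydride shift from that carbon the positive charge sits on a tertiary centre.
Tertiary is more stable than secondary, so the shift occurs.

yes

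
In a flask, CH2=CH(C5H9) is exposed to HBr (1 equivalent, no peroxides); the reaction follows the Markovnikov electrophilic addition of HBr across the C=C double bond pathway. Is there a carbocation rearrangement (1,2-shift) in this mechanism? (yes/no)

yes

The first-formed carbocation is secondary.
The adjacent cyclopentyl carbon already bears 2 other carbon substituents and has a hydrogen to migrate; after a 1,2-hydride shift from that carbon the positive charge sits on a tertiary centre.
Tertiary is more stable than secondary, so the shift occurs.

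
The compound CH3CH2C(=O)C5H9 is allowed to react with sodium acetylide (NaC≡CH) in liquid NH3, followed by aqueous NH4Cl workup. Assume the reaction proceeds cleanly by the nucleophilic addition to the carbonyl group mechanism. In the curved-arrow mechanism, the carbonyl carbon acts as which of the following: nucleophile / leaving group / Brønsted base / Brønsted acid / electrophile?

Step 1: Nucleophilic addition: HC≡C⁻ adds to the carbonyl carbon, pushing the π(C=O) electron pair onto oxygen and giving a tetrahedral alkoxide.
The carbonyl carbon accepts an electron pair into an empty or π* orbital — it is the electrophile.

electrophile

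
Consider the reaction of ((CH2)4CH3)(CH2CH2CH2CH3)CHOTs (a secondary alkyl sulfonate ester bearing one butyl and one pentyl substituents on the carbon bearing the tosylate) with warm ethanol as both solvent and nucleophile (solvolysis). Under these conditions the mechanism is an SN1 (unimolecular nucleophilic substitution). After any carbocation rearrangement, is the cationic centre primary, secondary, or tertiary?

secondary

Step 1: Unassisted departure of TsO⁻ (taking the C–O bonding pair) generates a secondary carbocation.
No single 1,2-shift to an adjacent carbon would give a more-substituted cation, so no rearrangement occurs.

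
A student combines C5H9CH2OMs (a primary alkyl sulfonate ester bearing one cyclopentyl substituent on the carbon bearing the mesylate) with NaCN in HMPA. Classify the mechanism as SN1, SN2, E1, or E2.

SN2

Conditions: a primary substrate with a strong nucleophile in the polar aprotic solvent HMPA.
These conditions are the textbook signature of the SN2 pathway.
An unhindered substrate with a strong nucleophile in a polar aprotic solvent favours one-step backside displacement.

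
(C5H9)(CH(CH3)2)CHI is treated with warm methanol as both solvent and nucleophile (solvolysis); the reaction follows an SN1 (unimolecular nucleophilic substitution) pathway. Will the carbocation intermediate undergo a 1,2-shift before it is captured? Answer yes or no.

The first-formed carbocation is secondary.
The adjacent cyclopentyl carbon already bears 2 other carbon substituents and has a hydrogen to migrate; after a 1,2-hydride shift from that carbon the positive charge sits on a tertiary centre.
Tertiary is more stable than secondary, so the shift occurs.

yes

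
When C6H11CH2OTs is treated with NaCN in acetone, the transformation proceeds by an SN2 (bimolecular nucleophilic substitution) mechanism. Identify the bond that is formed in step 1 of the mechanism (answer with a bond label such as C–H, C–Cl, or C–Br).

Step 1: Backside attack by CN⁻ on the carbon bearing the tosylate: the new C–C bond forms as the C–O bond breaks, with Walden inversion at carbon.
The bond formed in this step is the C–C bond.

C–C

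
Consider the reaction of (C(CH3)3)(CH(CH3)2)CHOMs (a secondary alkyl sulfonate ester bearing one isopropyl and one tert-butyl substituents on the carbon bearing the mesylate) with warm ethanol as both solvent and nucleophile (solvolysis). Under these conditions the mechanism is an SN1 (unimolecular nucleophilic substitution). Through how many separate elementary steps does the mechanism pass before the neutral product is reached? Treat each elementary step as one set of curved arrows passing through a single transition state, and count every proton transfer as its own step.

Step 1: Ionisation: the C–O σ-bond cleaves heterolytically; both bonding electrons depart with MsO⁻, leaving a secondary carbocation at the α-carbon.
Step 2: A 1,2-hydride shift from the adjacent isopropyl carbon moves the positive charge from the secondary centre to an adjacent carbon, generating a more stable tertiary carbocation.
Step 3: CH3CH2OH donates an oxygen lone pair into the empty p orbital of the cation, giving a protonated ether (an oxonium ion).
Step 4: Proton transfer from the O–H of the oxonium ion to a solvent molecule delivers the neutral ether.
Total: 4 elementary steps.

4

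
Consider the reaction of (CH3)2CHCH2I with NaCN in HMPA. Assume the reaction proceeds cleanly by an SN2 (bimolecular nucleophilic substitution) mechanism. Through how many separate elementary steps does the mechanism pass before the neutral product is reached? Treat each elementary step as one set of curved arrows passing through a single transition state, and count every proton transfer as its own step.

Step 1: The cyanide nucleophile donates a lone pair from C to the α-carbon in a backside attack; simultaneously the C–I σ-bond breaks and both of its electrons leave with I⁻. One concerted step with inversion of configuration.
Total: 1 elementary step.

1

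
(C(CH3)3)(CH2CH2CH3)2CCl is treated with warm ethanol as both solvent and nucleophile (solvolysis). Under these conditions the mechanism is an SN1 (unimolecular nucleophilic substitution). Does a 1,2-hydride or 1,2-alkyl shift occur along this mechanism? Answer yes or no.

no

The first-formed carbocation is tertiary.
No single 1,2-shift to an adjacent carbon would produce a more-substituted cation than the one already present, so no rearrangement occurs.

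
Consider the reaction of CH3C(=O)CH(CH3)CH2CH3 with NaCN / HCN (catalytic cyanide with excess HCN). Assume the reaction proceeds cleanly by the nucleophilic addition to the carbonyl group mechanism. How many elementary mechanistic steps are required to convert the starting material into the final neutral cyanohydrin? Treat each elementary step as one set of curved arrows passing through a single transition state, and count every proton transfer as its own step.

Step 1: A lone pair / filled orbital on CN⁻ attacks the electrophilic carbonyl carbon; the π(C=O) electrons shift onto oxygen, producing a tetrahedral alkoxide intermediate.
Step 2: Proton transfer from HCN to the alkoxide furnishes a cyanohydrin (and releases another CN⁻ to continue the reaction).
Total: 2 elementary steps.

2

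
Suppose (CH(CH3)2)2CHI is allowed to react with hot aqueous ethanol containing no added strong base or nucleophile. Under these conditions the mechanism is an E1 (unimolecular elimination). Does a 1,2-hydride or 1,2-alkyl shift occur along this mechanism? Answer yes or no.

yes

The first-formed carbocation is secondary.
The adjacent isopropyl carbon already bears 2 other carbon substituents and has a hydrogen to migrate; after a 1,2-hydride shift from that carbon the positive charge sits on a tertiary centre.
Tertiary is more stable than secondary, so the shift occurs.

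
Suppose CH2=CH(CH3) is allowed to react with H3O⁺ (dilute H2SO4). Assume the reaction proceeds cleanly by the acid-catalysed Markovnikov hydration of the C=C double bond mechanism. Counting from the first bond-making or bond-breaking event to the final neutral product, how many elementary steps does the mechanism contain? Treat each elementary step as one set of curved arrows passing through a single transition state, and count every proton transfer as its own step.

3

Step 1: Electrophilic addition begins with the π(C=C) electrons forming a bond to the proton of H3O⁺. Following Markovnikov's rule, the resulting cation is secondary. H2O is released.
(No 1,2-shift: no single shift to an adjacent carbon would give a more stable cation.)
Step 2: A lone pair on the oxygen of H2O attacks the carbocation, forming a C–O bond and an oxonium ion (a protonated alcohol).
Step 3: H2O removes a proton from the oxonium oxygen, regenerating H3O⁺ and giving the neutral alcohol.
Total: 3 elementary steps.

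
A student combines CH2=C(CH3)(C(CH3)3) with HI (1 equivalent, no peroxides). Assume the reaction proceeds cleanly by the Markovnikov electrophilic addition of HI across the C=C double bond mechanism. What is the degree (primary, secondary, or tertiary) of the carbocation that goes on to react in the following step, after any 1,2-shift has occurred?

tertiary

Step 1: Electrophilic addition begins with the π(C=C) electrons forming a bond to the proton of HI. Following Markovnikov's rule, the resulting cation is tertiary. The H–I bond breaks heterolytically, releasing I⁻.
No single 1,2-shift to an adjacent carbon would give a more-substituted cation, so no rearrangement occurs.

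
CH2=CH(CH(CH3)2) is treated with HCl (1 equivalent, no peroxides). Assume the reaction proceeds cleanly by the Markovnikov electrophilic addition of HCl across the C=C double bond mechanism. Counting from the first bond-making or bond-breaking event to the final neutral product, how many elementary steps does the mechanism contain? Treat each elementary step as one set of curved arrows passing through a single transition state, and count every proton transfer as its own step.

Step 1: Electrophilic addition begins with the π(C=C) electrons forming a bond to the proton of HCl. Following Markovnikov's rule, the resulting cation is secondary. The H–Cl bond breaks heterolytically, releasing Cl⁻.
Step 2: A 1,2-hydride shift from the adjacent isopropyl carbon moves the positive charge from the secondary centre to an adjacent carbon, generating a more stable tertiary carbocation.
Step 3: Cl⁻ captures the cation: a lone pair on Cl⁻ fills the empty p orbital, producing the alkyl halide product.
Total: 3 elementary steps.

3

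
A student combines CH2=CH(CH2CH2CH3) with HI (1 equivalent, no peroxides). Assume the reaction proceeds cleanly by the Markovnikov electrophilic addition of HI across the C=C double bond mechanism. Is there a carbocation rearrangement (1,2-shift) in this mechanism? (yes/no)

no

The first-formed carbocation is secondary.
No single 1,2-shift to an adjacent carbon would produce a more-substituted cation than the one already present, so no rearrangement occurs.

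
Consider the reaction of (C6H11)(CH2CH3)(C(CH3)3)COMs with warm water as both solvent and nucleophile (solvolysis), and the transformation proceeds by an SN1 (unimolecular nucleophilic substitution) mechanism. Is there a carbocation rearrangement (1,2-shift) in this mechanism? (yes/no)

The first-formed carbocation is tertiary.
No single 1,2-shift to an adjacent carbon would produce a more-substituted cation than the one already present, so no rearrangement occurs.

no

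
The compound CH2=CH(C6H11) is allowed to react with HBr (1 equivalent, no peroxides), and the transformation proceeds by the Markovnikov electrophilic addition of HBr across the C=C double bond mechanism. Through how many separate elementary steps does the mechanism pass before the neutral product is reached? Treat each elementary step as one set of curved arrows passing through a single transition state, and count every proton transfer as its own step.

3

Step 1: Electrophilic addition begins with the π(C=C) electrons forming a bond to the proton of HBr. Following Markovnikov's rule, the resulting cation is secondary. The H–Br bond breaks heterolytically, releasing Br⁻.
Step 2: Carbocation rearrangement: a 1,2-hydride shift from the adjacent cyclohexyl carbon converts the initially-formed secondary cation into the more stable tertiary cation.
Step 3: Br⁻ captures the cation: a lone pair on Br⁻ fills the empty p orbital, producing the alkyl halide product.
Total: 3 elementary steps.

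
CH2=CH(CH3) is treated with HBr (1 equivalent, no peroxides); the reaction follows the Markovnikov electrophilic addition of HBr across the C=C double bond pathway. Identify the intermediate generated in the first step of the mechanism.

secondary carbocation

Step 1: Electrophilic addition begins with the π(C=C) electrons forming a bond to the proton of HBr. Following Markovnikov's rule, the resulting cation is secondary. The H–Br bond breaks heterolytically, releasing Br⁻.
After step 1 the species present is a secondary carbocation.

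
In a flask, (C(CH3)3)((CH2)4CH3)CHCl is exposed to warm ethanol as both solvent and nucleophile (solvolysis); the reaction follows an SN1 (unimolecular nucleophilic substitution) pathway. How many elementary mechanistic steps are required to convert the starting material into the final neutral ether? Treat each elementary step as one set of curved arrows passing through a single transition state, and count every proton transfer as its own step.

4

Step 1: Unassisted departure of Cl⁻ (taking the C–Cl bonding pair) generates a secondary carbocation.
Step 2: A 1,2-methyl shift from the adjacent tert-butyl carbon moves the positive charge from the secondary centre to an adjacent carbon, generating a more stable tertiary carbocation.
Step 3: A lone pair on the oxygen of CH3CH2OH attacks the carbocation, forming a new C–O σ-bond and an oxonium ion.
Step 4: Proton transfer from the O–H of the oxonium ion to a solvent molecule delivers the neutral ether.
Total: 4 elementary steps.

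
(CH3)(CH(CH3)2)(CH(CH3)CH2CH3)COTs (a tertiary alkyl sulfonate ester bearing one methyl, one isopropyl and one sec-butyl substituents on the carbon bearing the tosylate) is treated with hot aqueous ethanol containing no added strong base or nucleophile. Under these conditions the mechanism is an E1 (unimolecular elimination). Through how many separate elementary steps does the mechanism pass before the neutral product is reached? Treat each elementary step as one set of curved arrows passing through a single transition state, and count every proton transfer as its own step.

2

Step 1: Ionisation: the C–O σ-bond cleaves heterolytically; both bonding electrons depart with TsO⁻, leaving a tertiary carbocation at the α-carbon.
(No 1,2-shift: no single shift to an adjacent carbon would give a more stable cation.)
Step 2: A weak base (a water (or ethanol) molecule from the solvent) removes a proton from a carbon adjacent to the cationic centre; the electrons of that C–H bond become the new π(C=C) bond, giving the alkene.
Total: 2 elementary steps.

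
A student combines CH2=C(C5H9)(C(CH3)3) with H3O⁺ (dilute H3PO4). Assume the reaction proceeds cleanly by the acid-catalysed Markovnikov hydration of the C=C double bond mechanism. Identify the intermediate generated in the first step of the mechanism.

tertiary carbocation

Step 1: Electrophilic addition begins with the π(C=C) electrons forming a bond to the proton of H3O⁺. Following Markovnikov's rule, the resulting cation is tertiary. H2O is released.
After step 1 the species present is a tertiary carbocation.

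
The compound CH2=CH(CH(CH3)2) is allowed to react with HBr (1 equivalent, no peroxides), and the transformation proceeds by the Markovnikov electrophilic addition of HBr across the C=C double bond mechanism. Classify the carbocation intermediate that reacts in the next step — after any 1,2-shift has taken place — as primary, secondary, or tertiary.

Step 1: Electrophilic addition begins with the π(C=C) electrons forming a bond to the proton of HBr. Following Markovnikov's rule, the resulting cation is secondary. The H–Br bond breaks heterolytically, releasing Br⁻.
Step 2: Carbocation rearrangement: a 1,2-hydride shift from the adjacent isopropyl carbon converts the initially-formed secondary cation into the more stable tertiary cation.
The cation rearranges from secondary to tertiary via a 1,2-hydride shift from the adjacent isopropyl carbon; the tertiary cation is what reacts next.

tertiary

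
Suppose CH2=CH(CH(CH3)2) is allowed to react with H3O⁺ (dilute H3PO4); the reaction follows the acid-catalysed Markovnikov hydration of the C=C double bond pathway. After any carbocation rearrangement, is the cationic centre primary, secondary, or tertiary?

tertiary

Step 1: Protonation of the alkene by H3O⁺: the π bond acts as the nucleophile and picks up H⁺, giving the more stable (Markovnikov) secondary carbocation. H2O is released.
Step 2: Carbocation rearrangement: a 1,2-hydride shift from the adjacent isopropyl carbon converts the initially-formed secondary cation into the more stable tertiary cation.
The cation rearranges from secondary to tertiary via a 1,2-hydride shift from the adjacent isopropyl carbon; the tertiary cation is what reacts next.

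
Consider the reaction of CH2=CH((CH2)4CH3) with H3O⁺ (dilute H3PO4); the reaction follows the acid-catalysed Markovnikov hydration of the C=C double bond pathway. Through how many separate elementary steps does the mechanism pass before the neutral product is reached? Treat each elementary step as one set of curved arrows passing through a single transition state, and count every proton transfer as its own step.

3

Step 1: Protonation of the alkene by H3O⁺: the π bond acts as the nucleophile and picks up H⁺, giving the more stable (Markovnikov) secondary carbocation. H2O is released.
(No 1,2-shift: no single shift to an adjacent carbon would give a more stable cation.)
Step 2: Nucleophilic capture of the cation by H2O produces the protonated alcohol (an oxonium ion).
Step 3: H2O removes a proton from the oxonium oxygen, regenerating H3O⁺ and giving the neutral alcohol.
Total: 3 elementary steps.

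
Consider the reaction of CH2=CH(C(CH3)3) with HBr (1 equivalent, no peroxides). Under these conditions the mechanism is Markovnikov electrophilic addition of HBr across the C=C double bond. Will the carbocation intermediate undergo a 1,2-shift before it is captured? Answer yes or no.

yes

The first-formed carbocation is secondary.
The adjacent tert-butyl carbon has no hydrogen but bears methyl groups; migration of one methyl with its bonding pair (a 1,2-methyl shift) places the charge on a tertiary centre.
Tertiary is more stable than secondary, so the shift occurs.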